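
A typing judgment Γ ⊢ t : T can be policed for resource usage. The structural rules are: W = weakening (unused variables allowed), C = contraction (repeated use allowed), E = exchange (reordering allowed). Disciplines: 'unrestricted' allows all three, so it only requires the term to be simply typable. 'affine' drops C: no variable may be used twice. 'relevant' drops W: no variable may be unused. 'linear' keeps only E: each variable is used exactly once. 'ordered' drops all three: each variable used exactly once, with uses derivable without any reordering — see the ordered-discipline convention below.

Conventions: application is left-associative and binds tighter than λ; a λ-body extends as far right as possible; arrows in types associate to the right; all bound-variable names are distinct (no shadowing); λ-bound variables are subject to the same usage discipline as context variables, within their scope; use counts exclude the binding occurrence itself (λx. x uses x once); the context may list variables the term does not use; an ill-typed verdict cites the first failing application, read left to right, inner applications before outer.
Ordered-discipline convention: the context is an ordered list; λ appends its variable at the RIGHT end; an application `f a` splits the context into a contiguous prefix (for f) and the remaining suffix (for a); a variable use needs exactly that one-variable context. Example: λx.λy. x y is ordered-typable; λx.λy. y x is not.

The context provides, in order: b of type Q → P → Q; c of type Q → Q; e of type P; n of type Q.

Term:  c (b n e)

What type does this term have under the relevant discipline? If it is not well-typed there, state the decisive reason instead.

term : Q
variable uses: b ×1, c ×1, e ×1, n ×1
use order (left to right): c, b, n, e
typing: well-typed at Q
across the five disciplines: ordered ✗ · linear ✓ · affine ✓ · relevant ✓ · unrestricted ✓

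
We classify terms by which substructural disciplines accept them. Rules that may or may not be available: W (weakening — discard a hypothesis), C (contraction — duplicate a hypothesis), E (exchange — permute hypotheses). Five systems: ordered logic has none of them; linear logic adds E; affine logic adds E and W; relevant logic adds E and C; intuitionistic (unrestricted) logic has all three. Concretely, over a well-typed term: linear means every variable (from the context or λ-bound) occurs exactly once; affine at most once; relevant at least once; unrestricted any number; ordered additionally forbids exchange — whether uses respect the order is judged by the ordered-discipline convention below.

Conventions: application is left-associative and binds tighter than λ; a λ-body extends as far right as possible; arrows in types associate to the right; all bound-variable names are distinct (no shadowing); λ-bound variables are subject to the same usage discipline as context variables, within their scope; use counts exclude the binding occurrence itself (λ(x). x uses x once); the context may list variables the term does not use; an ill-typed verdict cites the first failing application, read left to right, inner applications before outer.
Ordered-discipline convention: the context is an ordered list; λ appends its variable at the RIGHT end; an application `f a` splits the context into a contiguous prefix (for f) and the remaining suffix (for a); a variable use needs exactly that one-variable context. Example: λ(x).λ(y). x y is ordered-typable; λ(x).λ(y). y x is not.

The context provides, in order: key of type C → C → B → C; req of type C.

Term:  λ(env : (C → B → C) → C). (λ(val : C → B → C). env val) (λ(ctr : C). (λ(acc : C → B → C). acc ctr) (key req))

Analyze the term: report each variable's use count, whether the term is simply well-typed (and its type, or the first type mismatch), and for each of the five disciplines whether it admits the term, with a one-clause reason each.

usage: key ×1; req ×1; env [bound] ×1; val [bound] ×1; ctr [bound] ×1; acc [bound] ×1
uses in reading order: env, val, acc, ctr, key, req
typing: well-typed — term : ((C → B → C) → C) → C
ordered: ✗ — no ordered split (uses run env, val, acc, ctr, key, req)
linear: ✓ — each of key, req, env, val, ctr, acc used exactly once
affine: ✓ — key, req, env, val, ctr, acc: no repeats, contraction unneeded
relevant: ✓ — at least one use each (key, req, env, val, ctr, acc)
unrestricted: ✓ — type-checks (((C → B → C) → C) → C) and nothing is barred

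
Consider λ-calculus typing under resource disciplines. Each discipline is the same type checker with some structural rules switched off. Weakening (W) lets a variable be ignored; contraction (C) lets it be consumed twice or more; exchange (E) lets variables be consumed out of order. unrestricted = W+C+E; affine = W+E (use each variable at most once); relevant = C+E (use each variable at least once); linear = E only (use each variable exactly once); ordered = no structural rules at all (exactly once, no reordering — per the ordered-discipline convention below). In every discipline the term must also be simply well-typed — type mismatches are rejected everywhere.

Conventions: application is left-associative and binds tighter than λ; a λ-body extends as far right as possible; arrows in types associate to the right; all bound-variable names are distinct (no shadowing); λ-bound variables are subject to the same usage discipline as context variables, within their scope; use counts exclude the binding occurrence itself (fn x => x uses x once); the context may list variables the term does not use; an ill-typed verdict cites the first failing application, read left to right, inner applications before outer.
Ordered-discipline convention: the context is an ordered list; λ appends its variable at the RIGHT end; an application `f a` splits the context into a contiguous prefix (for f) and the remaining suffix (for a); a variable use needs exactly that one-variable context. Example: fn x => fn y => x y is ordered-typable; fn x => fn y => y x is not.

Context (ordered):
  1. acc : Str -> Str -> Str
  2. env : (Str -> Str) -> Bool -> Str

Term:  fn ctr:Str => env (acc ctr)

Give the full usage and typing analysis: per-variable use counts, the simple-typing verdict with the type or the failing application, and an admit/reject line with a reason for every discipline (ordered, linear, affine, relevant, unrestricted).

counts: acc ×1; env ×1; ctr (bound) ×1
order of uses: env, acc, ctr
typing: well-typed at Str -> Bool -> Str
ordered: ✗ — no ordered split (uses run env, acc, ctr)
linear: ✓ — acc, env, ctr: one use apiece
affine: ✓ — none of acc, env, ctr used more than once
relevant: ✓ — every one of acc, env, ctr appears
unrestricted: ✓ — typability at Str -> Bool -> Str is all that's needed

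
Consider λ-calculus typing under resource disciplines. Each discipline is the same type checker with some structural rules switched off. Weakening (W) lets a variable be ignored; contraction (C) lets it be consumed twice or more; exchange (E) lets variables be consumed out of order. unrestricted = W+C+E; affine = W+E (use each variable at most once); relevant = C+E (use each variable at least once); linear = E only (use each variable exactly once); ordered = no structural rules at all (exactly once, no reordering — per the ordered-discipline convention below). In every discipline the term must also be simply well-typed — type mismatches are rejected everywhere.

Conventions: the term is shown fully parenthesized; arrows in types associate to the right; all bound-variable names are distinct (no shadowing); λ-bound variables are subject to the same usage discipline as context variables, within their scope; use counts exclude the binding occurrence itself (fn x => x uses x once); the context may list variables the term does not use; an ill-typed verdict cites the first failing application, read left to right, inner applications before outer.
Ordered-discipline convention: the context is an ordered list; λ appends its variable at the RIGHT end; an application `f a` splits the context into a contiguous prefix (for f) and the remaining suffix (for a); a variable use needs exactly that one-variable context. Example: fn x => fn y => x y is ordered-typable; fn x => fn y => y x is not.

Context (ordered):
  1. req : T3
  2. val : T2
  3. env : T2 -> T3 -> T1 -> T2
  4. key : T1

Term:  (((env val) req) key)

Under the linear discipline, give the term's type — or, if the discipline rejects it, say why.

term : T2
usage: req: 1×, val: 1×, env: 1×, key: 1×
uses in reading order: env, val, req, key
typing: the term checks, with type T2
summary: ordered ✗ | linear ✓ | affine ✓ | relevant ✓ | unrestricted ✓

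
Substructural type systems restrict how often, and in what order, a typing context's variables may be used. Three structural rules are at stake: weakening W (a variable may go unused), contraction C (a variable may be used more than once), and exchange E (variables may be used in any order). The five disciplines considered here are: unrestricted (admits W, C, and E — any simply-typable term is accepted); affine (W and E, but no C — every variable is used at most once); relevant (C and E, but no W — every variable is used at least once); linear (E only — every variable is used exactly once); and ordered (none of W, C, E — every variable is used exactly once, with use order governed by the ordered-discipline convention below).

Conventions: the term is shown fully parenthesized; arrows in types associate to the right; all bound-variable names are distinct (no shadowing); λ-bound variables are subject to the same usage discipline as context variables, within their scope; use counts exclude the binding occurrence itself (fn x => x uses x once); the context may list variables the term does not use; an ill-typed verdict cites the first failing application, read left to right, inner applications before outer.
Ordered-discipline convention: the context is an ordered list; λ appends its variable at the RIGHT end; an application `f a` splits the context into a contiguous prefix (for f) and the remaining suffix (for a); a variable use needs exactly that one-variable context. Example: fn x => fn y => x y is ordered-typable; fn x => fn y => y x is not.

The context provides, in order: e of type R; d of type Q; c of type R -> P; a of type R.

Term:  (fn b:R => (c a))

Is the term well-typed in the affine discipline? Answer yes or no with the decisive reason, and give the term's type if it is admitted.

yes — no duplicate uses among e, d, c, a, b; term : R -> P
usage: e: 0×, d: 0×, c: 1×, a: 1×, b (bound): 0×
uses in reading order: c, a
typing: well-typed at R -> P
all disciplines: ordered ✗; linear ✗; affine ✓; relevant ✗; unrestricted ✓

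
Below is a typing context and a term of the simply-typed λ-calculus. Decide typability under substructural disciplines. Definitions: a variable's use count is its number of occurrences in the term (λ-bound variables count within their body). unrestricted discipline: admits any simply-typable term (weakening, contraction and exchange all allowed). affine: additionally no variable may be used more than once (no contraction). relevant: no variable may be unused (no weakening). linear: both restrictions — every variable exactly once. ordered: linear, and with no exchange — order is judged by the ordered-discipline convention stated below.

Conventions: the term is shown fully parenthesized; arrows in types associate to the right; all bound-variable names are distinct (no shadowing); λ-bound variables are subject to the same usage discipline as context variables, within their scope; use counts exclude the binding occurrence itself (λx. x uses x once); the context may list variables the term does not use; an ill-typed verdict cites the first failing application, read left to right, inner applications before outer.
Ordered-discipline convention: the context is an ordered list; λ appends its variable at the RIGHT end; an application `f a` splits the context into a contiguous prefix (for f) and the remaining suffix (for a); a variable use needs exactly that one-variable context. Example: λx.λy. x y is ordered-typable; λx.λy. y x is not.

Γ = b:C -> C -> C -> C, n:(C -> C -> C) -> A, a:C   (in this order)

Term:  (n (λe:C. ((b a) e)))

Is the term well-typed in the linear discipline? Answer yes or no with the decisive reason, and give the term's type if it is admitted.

yes — b, n, a, e: one use apiece; term : A
usage: b=1, n=1, a=1, e (λ-bound)=1
uses in reading order: n, b, a, e
typing: the term checks, with type A
per-discipline verdicts: ordered ✗ · linear ✓ · affine ✓ · relevant ✓ · unrestricted ✓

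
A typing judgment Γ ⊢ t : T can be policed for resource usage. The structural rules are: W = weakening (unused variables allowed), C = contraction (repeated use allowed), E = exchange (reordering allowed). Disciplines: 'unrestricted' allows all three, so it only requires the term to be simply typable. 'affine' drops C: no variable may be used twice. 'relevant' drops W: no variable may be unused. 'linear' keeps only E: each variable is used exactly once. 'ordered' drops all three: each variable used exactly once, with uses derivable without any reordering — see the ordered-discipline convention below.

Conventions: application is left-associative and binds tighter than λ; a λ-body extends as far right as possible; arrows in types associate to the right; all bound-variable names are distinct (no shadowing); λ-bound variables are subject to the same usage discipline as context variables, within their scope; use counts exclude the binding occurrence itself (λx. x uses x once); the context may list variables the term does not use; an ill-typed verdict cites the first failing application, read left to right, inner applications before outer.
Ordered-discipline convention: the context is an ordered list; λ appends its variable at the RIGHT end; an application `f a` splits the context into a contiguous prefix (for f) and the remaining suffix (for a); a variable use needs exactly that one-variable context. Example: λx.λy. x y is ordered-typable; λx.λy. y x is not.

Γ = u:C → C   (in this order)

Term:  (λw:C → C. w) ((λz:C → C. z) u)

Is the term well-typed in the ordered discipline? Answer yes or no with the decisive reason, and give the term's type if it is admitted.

yes — u, w, z once each; derivable with no W/C/E; term : C → C
usage: u: 1, w [bound]: 1, z [bound]: 1
use order (left to right): w, z, u
typing: well-typed at C → C
per-discipline verdicts: ordered ✓, linear ✓, affine ✓, relevant ✓, unrestricted ✓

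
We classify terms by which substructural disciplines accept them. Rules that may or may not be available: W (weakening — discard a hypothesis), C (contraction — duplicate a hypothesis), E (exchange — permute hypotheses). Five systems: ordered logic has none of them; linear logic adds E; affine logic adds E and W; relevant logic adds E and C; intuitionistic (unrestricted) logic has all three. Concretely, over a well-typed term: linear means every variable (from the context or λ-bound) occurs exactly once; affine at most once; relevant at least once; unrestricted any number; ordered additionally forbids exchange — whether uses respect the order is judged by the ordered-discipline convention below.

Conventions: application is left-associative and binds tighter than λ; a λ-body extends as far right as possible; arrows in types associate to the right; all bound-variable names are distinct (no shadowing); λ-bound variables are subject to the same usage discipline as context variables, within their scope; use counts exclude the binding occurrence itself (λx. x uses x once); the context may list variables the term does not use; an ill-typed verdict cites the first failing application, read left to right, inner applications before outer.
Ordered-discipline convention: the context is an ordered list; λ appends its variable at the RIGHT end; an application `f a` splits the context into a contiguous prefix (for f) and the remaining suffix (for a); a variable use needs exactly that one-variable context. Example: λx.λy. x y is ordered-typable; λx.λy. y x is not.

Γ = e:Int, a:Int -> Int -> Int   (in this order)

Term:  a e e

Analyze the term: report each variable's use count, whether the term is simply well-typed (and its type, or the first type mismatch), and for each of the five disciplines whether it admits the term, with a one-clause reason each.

variable uses: e=2; a=1
use order (left to right): a, e, e
typing: well-typed — term : Int
ordered ✗ (repeated use of e ×2)
linear ✗ (repeated use of e ×2)
affine ✗ (repeated use of e ×2)
relevant ✓ (none of e, a goes unused)
unrestricted ✓ (typability at Int is all that's needed)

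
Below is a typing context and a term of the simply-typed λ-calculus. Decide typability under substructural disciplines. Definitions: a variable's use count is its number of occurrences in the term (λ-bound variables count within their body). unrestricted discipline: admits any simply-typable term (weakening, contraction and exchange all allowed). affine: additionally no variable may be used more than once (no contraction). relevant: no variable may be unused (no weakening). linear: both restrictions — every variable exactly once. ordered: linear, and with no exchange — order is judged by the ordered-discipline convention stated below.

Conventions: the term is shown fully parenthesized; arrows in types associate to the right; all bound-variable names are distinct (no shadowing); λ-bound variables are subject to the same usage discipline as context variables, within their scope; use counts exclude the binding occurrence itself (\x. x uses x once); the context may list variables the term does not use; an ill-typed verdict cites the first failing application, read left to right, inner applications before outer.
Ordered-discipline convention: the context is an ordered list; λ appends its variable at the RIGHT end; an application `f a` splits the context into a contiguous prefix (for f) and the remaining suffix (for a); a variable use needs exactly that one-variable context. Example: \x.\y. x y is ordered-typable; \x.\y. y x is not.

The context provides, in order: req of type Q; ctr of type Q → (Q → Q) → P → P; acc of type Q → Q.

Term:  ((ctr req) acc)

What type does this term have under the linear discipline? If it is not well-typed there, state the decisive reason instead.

term : P → P
variable uses: req: 1×, ctr: 1×, acc: 1×
use order (left to right): ctr, req, acc
typing: well-typed at P → P
per-discipline verdicts: ordered ✗ · linear ✓ · affine ✓ · relevant ✓ · unrestricted ✓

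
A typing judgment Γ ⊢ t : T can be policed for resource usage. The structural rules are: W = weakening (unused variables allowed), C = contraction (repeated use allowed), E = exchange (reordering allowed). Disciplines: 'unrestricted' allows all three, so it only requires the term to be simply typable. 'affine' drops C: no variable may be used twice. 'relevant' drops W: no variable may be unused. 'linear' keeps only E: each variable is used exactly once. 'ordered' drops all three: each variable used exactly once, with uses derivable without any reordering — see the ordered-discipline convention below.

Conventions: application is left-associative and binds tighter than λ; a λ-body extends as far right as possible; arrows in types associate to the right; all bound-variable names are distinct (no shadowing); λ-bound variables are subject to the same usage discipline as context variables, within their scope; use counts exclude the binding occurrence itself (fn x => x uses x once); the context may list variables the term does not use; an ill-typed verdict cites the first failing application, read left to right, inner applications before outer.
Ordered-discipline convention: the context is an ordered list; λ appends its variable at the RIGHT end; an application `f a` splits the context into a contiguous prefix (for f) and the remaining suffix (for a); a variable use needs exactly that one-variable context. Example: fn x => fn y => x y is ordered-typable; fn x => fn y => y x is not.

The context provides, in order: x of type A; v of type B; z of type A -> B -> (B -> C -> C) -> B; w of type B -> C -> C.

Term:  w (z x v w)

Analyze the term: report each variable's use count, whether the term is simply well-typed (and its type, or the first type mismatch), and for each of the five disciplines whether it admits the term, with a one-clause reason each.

use counts: x: 1; v: 1; z: 1; w: 2
order of uses: w, z, x, v, w
typing: well-typed — term : C -> C
ordered: ✗, w ×2 used more than once (contraction)
linear: ✗, w ×2 used more than once (contraction)
affine: ✗, w ×2 used more than once (contraction)
relevant: ✓, x, v, z, w: all used, weakening unneeded
unrestricted: ✓, simply typable at C -> C; W, C, E all held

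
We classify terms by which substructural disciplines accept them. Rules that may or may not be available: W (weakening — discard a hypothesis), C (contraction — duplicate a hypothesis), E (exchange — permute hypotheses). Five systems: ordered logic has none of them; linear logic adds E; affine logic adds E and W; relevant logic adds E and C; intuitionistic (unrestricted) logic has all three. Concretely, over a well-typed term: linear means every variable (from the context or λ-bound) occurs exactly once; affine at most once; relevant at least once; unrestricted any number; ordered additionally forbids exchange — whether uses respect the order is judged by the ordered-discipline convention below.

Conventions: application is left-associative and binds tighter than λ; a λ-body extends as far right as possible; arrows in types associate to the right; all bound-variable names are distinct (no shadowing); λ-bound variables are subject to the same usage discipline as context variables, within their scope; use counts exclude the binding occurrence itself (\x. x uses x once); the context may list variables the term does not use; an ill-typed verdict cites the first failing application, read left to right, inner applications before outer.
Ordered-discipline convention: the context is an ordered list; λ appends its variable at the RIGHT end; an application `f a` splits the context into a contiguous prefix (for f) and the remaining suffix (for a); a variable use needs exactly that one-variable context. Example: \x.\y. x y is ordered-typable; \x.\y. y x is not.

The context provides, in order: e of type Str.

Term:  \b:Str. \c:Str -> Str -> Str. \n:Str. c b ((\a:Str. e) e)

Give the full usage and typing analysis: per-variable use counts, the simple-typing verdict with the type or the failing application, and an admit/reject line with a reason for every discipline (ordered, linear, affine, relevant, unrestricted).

counts: e ×2; b [bound] ×1; c [bound] ×1; n [bound] ×0; a [bound] ×0
uses in reading order: c, b, e, e
typing: the term checks, with type Str -> (Str -> Str -> Str) -> Str -> Str
ordered: ✗, needs contraction — e ×2; needs weakening: n, a unused
linear: ✗, needs contraction — e ×2; needs weakening: n, a unused
affine: ✗, needs contraction — e ×2
relevant: ✗, needs weakening: n, a unused
unrestricted: ✓, type-checks (Str -> (Str -> Str -> Str) -> Str -> Str) and nothing is barred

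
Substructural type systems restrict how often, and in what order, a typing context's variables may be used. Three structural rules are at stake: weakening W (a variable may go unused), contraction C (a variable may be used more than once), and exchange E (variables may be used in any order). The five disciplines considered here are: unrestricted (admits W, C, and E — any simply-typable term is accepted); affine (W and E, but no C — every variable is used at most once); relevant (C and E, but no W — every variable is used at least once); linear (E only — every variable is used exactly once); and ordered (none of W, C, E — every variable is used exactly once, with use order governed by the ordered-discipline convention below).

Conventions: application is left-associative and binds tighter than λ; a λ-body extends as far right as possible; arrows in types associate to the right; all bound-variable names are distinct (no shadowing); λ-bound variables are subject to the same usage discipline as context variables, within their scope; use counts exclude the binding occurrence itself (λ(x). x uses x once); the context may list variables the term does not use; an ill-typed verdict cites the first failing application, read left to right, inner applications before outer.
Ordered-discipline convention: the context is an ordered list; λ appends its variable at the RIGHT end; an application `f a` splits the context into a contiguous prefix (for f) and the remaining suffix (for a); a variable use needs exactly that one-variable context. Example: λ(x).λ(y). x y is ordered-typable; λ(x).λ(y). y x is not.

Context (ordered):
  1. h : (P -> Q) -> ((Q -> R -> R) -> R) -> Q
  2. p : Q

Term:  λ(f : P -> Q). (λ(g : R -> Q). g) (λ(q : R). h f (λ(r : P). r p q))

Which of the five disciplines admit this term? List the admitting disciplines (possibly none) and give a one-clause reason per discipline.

admitted in: none
counts: h: 1, p: 1, f (λ-bound): 1, g (λ-bound): 1, q (λ-bound): 1, r (λ-bound): 1
left-to-right use order: g, h, f, r, p, q
typing: ill-typed: applying a non-function (P)
ordered ✗ (a type mismatch blocks all five)
linear ✗ (the type mismatch rejects it)
affine ✗ (not simply typable)
relevant ✗ (fails simple typing)
unrestricted ✗ (a type mismatch blocks all five)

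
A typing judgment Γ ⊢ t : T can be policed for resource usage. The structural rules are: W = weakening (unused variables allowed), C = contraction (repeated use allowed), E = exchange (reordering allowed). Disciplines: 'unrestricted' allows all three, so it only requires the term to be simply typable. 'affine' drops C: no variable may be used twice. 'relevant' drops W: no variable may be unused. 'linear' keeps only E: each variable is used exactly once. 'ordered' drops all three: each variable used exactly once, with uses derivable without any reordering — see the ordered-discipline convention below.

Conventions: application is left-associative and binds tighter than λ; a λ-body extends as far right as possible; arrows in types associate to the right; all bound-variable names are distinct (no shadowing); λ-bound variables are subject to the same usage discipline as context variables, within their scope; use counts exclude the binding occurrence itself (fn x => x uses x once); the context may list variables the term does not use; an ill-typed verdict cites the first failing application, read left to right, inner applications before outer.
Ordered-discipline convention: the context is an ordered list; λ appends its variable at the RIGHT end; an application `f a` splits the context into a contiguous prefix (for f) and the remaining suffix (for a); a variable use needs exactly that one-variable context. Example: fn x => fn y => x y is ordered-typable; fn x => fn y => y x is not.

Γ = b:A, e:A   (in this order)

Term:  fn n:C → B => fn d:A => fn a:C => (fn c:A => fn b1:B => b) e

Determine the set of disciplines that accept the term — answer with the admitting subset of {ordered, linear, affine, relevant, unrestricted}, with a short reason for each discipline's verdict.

admitted in: affine, unrestricted
use counts: b: 1, e: 1, n (bound): 0, d (bound): 0, a (bound): 0, c (bound): 0, b1 (bound): 0
use order (left to right): b, e
typing: well-typed — term : (C → B) → A → C → B → A
ordered: ✗, n, d, a, c, b1 never used (weakening)
linear: ✗, n, d, a, c, b1 never used (weakening)
affine: ✓, none of b, e, n, d, a, c, b1 used more than once
relevant: ✗, n, d, a, c, b1 never used (weakening)
unrestricted: ✓, simply typable at (C → B) → A → C → B → A; W, C, E all held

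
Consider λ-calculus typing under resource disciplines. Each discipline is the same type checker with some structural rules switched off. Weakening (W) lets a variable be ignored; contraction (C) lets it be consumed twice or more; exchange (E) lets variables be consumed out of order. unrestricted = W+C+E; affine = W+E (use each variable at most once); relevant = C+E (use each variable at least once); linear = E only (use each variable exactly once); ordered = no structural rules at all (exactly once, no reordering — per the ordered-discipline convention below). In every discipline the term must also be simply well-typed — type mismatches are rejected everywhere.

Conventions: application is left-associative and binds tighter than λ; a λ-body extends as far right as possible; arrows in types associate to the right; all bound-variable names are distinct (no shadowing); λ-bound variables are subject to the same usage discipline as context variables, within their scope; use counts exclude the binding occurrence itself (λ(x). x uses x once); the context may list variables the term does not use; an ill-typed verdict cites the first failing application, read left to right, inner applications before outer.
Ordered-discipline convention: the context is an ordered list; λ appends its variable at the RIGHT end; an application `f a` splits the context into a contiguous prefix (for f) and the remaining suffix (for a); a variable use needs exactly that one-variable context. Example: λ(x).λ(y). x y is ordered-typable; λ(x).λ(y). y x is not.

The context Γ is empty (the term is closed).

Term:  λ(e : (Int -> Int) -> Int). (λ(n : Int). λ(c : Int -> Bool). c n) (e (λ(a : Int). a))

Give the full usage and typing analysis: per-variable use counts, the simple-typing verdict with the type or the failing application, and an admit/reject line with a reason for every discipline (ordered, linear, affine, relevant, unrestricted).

variable uses: e (bound): 1; n (bound): 1; c (bound): 1; a (bound): 1
left-to-right use order: c, n, e, a
typing: ✓ — ((Int -> Int) -> Int) -> (Int -> Bool) -> Bool
ordered: ✗, no ordered split (uses run c, n, e, a)
linear: ✓, each of e, n, c, a used exactly once
affine: ✓, at most one use each (e, n, c, a)
relevant: ✓, none of e, n, c, a goes unused
unrestricted: ✓, well-typed at ((Int -> Int) -> Int) -> (Int -> Bool) -> Bool; no restrictions here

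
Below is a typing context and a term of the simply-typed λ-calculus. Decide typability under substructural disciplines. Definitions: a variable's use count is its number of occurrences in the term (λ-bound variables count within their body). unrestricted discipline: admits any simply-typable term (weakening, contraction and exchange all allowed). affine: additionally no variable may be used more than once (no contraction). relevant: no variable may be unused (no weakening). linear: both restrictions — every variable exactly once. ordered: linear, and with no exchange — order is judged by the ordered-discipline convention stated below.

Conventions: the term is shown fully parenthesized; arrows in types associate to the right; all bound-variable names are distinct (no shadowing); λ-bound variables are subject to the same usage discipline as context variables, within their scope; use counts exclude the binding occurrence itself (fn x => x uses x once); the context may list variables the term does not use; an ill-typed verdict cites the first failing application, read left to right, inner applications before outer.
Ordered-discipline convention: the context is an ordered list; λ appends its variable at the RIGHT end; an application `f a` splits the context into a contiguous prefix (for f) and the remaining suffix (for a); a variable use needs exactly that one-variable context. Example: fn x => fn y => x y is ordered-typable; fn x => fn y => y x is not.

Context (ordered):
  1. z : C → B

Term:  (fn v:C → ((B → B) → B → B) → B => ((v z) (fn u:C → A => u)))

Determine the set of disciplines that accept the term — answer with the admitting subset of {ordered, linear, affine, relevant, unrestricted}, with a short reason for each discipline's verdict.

admitted in: none
counts: z=1; v [bound]=1; u [bound]=1
order of uses: v, z, u
typing: ill-typed: an argument C → B mismatches the expected C
ordered ✗ (the type mismatch rejects it)
linear ✗ (not simply typable)
affine ✗ (fails simple typing)
relevant ✗ (a type mismatch blocks all five)
unrestricted ✗ (the type mismatch rejects it)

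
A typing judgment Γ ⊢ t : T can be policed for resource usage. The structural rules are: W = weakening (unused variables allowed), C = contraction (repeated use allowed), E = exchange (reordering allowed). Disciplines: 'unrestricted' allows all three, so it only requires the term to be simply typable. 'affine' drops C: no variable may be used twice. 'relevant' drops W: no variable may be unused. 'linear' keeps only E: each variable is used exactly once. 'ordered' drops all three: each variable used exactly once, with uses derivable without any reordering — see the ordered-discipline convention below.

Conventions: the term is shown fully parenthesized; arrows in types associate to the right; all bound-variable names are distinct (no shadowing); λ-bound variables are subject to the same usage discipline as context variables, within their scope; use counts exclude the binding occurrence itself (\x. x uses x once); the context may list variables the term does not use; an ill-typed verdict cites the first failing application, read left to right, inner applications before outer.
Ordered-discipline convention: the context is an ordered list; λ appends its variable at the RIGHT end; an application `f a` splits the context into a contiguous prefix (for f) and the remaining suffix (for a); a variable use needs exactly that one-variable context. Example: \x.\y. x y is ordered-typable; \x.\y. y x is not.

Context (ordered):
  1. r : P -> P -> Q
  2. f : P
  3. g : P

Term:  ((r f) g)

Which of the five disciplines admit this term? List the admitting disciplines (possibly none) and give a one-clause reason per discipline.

accepted by: ordered, linear, affine, relevant, unrestricted
variable uses: r ×1; f ×1; g ×1
use order (left to right): r, f, g
typing: well-typed — term : Q
ordered: ✓, single-use (r, f, g), ordered derivation ok
linear: ✓, single use per variable (r, f, g)
affine: ✓, r, f, g: no repeats, contraction unneeded
relevant: ✓, at least one use each (r, f, g)
unrestricted: ✓, type-checks (Q) and nothing is barred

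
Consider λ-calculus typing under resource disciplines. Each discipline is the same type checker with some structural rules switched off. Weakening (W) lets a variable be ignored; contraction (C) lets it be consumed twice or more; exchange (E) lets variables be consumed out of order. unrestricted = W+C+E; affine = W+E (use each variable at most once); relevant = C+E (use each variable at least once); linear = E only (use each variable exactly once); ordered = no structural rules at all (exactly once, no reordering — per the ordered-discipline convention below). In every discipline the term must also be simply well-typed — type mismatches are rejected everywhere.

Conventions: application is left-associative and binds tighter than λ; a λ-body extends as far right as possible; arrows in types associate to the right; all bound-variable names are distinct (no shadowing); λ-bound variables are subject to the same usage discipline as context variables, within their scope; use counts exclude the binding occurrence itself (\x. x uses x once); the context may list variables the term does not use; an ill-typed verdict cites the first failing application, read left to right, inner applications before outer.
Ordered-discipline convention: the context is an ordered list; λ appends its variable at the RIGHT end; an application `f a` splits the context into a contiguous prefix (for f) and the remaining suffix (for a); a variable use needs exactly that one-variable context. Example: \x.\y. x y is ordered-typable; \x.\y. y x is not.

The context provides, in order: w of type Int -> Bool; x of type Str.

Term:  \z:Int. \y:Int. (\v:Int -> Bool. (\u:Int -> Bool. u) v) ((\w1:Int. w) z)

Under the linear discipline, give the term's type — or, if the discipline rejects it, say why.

not well-typed under linear — x, y, w1 never used (weakening)
use counts: w=1; x=0; z [bound]=1; y [bound]=0; v [bound]=1; u [bound]=1; w1 [bound]=0
use order (left to right): u, v, w, z
typing: the term checks, with type Int -> Int -> Int -> Bool
across the five disciplines: ordered ✗ · linear ✗ · affine ✓ · relevant ✗ · unrestricted ✓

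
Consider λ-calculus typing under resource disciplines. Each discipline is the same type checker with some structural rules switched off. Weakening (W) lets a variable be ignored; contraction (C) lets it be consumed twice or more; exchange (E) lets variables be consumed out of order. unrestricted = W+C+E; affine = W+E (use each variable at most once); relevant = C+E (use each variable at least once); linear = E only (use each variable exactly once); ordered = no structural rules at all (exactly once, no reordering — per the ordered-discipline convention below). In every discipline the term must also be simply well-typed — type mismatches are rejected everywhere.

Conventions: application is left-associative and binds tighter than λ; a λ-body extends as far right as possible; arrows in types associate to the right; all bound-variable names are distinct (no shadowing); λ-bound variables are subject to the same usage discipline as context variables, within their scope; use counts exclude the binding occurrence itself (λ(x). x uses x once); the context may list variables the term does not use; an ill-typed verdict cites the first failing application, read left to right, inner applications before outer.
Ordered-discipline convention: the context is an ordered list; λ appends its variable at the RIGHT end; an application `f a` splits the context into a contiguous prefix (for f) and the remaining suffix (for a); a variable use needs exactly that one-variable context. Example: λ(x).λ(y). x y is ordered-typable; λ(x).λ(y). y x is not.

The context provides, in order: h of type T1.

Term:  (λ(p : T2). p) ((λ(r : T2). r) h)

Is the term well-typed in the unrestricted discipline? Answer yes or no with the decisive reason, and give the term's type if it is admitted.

no — a type mismatch blocks all five
variable uses: h=1; p (λ-bound)=1; r (λ-bound)=1
left-to-right use order: p, r, h
typing: ill-typed: argument of type T1 where T2 is required
per-discipline verdicts: ordered ✗, linear ✗, affine ✗, relevant ✗, unrestricted ✗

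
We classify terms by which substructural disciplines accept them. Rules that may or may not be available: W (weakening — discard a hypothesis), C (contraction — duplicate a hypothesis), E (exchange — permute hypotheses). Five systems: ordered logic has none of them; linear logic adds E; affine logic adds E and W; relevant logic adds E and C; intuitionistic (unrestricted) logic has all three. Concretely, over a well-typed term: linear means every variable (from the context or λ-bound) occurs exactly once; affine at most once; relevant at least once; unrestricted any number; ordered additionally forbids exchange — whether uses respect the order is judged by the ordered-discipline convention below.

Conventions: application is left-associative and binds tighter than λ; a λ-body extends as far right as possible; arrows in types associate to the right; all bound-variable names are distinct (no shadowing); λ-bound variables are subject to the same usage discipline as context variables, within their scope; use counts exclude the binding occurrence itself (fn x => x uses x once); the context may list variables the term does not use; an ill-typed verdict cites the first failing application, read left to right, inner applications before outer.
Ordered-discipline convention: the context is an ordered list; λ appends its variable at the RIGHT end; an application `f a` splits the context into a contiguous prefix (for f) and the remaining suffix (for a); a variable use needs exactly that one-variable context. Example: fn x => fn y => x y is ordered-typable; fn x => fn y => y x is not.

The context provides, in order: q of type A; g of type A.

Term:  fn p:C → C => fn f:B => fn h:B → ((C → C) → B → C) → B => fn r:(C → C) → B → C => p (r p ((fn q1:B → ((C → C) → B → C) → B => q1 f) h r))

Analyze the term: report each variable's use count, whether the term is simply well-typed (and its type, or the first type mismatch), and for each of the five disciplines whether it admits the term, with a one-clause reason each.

counts: q=0, g=0, p [bound]=2, f [bound]=1, h [bound]=1, r [bound]=2, q1 [bound]=1
left-to-right use order: p, r, p, q1, f, h, r
typing: well-typed — term : (C → C) → B → (B → ((C → C) → B → C) → B) → ((C → C) → B → C) → C
ordered: ✗, p ×2, r ×2 used more than once (contraction); unused: q, g — weakening required
linear: ✗, p ×2, r ×2 used more than once (contraction); unused: q, g — weakening required
affine: ✗, p ×2, r ×2 used more than once (contraction)
relevant: ✗, unused: q, g — weakening required
unrestricted: ✓, simply typable at (C → C) → B → (B → ((C → C) → B → C) → B) → ((C → C) → B → C) → C; W, C, E all held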